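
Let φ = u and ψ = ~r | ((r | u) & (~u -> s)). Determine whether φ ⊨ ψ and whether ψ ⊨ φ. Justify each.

The forward direction holds; the converse fails.

(⟹) Assume the antecedent. If r is true, the antecedent forces (r = T, u = T, s = F) or (r = T, u = T, s = T), and ~r | ((r | u) & (~u -> s)) holds there. If r is false, ~r | ((r | u) & (~u -> s)) reduces to true regardless of the other variables. Either way ~r | ((r | u) & (~u -> s)) holds.

(⟸) This fails. Under r = F, u = F, s = F, the left side is false but the right side is true.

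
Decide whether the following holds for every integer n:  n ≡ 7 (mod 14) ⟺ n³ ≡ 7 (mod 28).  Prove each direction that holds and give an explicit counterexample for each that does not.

Forward direction. This fails: take n = 21. Then 21 ≡ 7 (mod 14), but 21³ = 9261 ≡ 21 (mod 28), not 7.

Converse. The residues r modulo 28 with r³ ≡ 7 (mod 28) are exactly {7}, and each is ≡ 7 (mod 14).

(⇒) fails; (⇐) holds.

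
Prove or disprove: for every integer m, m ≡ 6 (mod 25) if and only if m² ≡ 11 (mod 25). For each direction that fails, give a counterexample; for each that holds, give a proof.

(⇒) Suppose m ≡ 6 (mod 25). Write m = 25j + 6. Then (25j + 6)² = 625j² + 300j + 36 = 25(25j² + 12j + 1) + 11, so m² ≡ 11 (mod 25).

(⇐) This fails: take m = 19. Then 19² = 361 ≡ 11 (mod 25), yet 19 ≡ 19 (mod 25), not 6.

Only the forward direction holds.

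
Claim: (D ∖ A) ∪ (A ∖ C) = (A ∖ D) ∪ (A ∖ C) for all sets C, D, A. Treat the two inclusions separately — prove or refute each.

(⊆) This inclusion fails. Take C = ∅, D = {1}, A = ∅; then 1 ∈ (D ∖ A) ∪ (A ∖ C) but 1 ∉ (A ∖ D) ∪ (A ∖ C).

(⊇) This inclusion fails. Take C = {1}, D = ∅, A = {1}; then 1 ∈ (A ∖ D) ∪ (A ∖ C) but 1 ∉ (D ∖ A) ∪ (A ∖ C).

Both inclusions fail.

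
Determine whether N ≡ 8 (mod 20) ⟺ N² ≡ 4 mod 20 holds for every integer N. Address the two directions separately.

(→) Suppose N ≡ 8 (mod 20). Write N = 20j + 8. Then (20j + 8)² = 400j² + 320j + 64 = 20(20j² + 16j + 3) + 4, so N² ≡ 4 (mod 20).

(←) This fails: take N = 2. Then 2² = 4 ≡ 4 (mod 20), yet 2 ≡ 2 (mod 20), not 8.

(⇒) holds; (⇐) fails.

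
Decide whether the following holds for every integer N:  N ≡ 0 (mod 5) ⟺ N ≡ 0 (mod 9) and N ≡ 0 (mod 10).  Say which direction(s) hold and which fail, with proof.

Only the reverse direction holds.

(⇒) This fails: N = 65 gives 65 ≡ 0 (mod 5) but 65 ≡ 2 (mod 9), so the conjunction on the right does not hold.

(⇐) Conversely, if N ≡ 0 (mod 9) and N ≡ 0 (mod 10), then by the Chinese remainder theorem N ≡ 0 (mod 90). Since 0 ≡ 0 (mod 5) and 5 ∣ 90, we get N ≡ 0 (mod 5).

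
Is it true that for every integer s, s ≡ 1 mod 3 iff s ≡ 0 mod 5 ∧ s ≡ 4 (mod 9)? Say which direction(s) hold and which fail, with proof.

Forward direction. This fails: s = 1 gives 1 ≡ 1 (mod 3) but 1 ≡ 1 (mod 5), so the conjunction on the right does not hold.

Converse. If s ≡ 0 (mod 5) and s ≡ 4 (mod 9), then by the Chinese remainder theorem s ≡ 40 (mod 45). Since 40 ≡ 1 (mod 3) and 3 ∣ 45, we get s ≡ 1 (mod 3).

Only the reverse direction holds.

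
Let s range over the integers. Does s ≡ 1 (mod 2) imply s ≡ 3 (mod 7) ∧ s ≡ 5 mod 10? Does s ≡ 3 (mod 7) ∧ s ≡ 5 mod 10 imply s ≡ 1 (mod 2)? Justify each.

(⇒) This fails: s = 1 gives 1 ≡ 1 (mod 2) but 1 ≡ 1 (mod 7), so the conjunction on the right does not hold.

(⇐) Conversely, if s ≡ 3 (mod 7) and s ≡ 5 (mod 10), then by the Chinese remainder theorem s ≡ 45 (mod 70). Since 45 ≡ 1 (mod 2) and 2 ∣ 70, we get s ≡ 1 (mod 2).

(⇒) fails; (⇐) holds.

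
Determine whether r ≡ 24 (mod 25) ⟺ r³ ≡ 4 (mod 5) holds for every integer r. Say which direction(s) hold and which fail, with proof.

The forward direction holds; the converse fails.

Forward direction. Suppose r ≡ 24 (mod 25). Then r³ ≡ 24³ = 13824 (mod 25), and since 5 ∣ 25, also r³ ≡ 4 (mod 5).

Converse. This fails: take r = 4. Then 4³ = 64 ≡ 4 (mod 5), yet 4 ≡ 4 (mod 25), not 24.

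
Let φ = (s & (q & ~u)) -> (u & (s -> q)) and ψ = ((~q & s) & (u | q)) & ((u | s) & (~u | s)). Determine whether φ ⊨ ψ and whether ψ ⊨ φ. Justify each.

Only the converse holds.

(←) Assume the antecedent. If s is true, the antecedent forces (s = T, u = T, q = F), and the consequent holds there. If s is false, the antecedent cannot hold. Either way the consequent holds.

(→) This fails. Under s = F, u = F, q = F, the left side is true but the right side is false.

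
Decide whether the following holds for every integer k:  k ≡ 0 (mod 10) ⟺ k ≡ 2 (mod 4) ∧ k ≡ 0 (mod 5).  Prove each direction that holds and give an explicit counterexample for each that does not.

(⟹) This fails: k = 0 gives 0 ≡ 0 (mod 10) but 0 ≡ 0 (mod 4), so the conjunction on the right does not hold.

(⟸) Conversely, if k ≡ 2 (mod 4) and k ≡ 0 (mod 5), then by the Chinese remainder theorem k ≡ 10 (mod 20). Since 10 ≡ 0 (mod 10) and 10 ∣ 20, we get k ≡ 0 (mod 10).

Only the reverse direction holds.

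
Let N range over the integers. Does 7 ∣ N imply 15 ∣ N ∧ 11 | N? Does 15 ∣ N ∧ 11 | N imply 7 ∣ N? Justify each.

Neither direction holds.

(→) This fails: take N = 7. Certainly 7 ∣ 7, but 15 ∤ 7.

(←) This fails: take N = 165. Both 15 ∣ 165 and 11 ∣ 165, yet 165 is not a multiple of 7 (since 165 = 23·7 + 4), so 7 ∤ 165.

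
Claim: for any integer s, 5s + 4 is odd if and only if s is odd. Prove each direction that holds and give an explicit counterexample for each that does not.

(⟹) Suppose 5s + 4 is odd. Since 5 is odd, 5s and s have the same parity, so 5s + 4 ≡ s + 4 (mod 2). As 4 is even, 5s + 4 is odd exactly when s is odd. Thus s is odd.

(⟸) Conversely, suppose s is odd; write s = 2j + 1. Then 5s + 4 = 5·(2j + 1) + 4 = 2·5j + 9, which is odd.

Both directions hold; the statement is true.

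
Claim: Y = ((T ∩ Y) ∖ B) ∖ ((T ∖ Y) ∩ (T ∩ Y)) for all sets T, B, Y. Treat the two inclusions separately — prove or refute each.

(⊆) This inclusion fails. Take T = ∅, B = ∅, Y = {1}; then 1 ∈ Y but 1 ∉ ((T ∩ Y) ∖ B) ∖ ((T ∖ Y) ∩ (T ∩ Y)).

(⊇) Let x ∈ ((T ∩ Y) ∖ B) ∖ ((T ∖ Y) ∩ (T ∩ Y)). Then x ∈ T ∩ Y and x ∉ B, from which x ∈ Y.

Only the reverse inclusion holds.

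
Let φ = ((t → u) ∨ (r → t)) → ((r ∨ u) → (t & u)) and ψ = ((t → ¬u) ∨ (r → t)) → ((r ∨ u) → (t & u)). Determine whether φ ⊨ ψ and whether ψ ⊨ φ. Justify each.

Forward direction. Assume the antecedent. If u is true, the antecedent forces (t = T, r = F, u = T) or (t = T, r = T, u = T), and the consequent holds there. If u is false, the antecedent forces (t = F, r = F, u = F) or (t = T, r = F, u = F), and the consequent holds there. Either way the consequent holds.

Converse. Assume the antecedent. If u is true, the antecedent forces (t = T, r = F, u = T) or (t = T, r = T, u = T), and the consequent holds there. If u is false, the antecedent forces (t = F, r = F, u = F) or (t = T, r = F, u = F), and the consequent holds there. Either way the consequent holds.

Both implications hold.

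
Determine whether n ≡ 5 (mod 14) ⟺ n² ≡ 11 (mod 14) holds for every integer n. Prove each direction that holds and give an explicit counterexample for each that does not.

Only the forward direction holds.

[⇒] Suppose n ≡ 5 (mod 14). Write n = 14j + 5. Then (14j + 5)² = 196j² + 140j + 25 = 14(14j² + 10j + 1) + 11, so n² ≡ 11 (mod 14).

[⇐] This fails: take n = 9. Then 9² = 81 ≡ 11 (mod 14), yet 9 ≡ 9 (mod 14), not 5.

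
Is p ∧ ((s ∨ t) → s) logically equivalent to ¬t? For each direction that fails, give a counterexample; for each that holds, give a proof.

(⟹) This fails. Under t = T, s = T, p = T, the left side is true but the right side is false.

(⟸) This fails. Under t = F, s = F, p = F, the left side is false but the right side is true.

Neither implication holds.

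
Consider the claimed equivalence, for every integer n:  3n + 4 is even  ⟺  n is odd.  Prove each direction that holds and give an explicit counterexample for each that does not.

Neither direction holds.

[⇒] This fails: n = 6 gives 3n + 4 = 22, which is even, but 6 is even, not odd.

[⇐] This also fails: n = 5 is odd, but 3n + 4 = 19 is odd, not even.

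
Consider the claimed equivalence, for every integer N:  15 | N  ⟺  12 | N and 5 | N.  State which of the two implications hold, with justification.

Not equivalent: only (⇐) holds.

(⇐) Suppose 12 ∣ N and 5 ∣ N. Any common multiple of 12 and 5 is a multiple of their lcm; here gcd(12, 5) = 1, so lcm(12, 5) = 12·5 = 60, so 60 ∣ N. Since 15 ∣ 60, it follows that 15 ∣ N.

(⇒) This fails: take N = 15. Certainly 15 ∣ 15, but 12 ∤ 15.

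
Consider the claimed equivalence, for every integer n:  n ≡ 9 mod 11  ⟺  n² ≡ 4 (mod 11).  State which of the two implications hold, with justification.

(⟹) Suppose n ≡ 9 mod 11. Write n = 11j + 9. Then (11j + 9)² = 121j² + 198j + 81 = 11(11j² + 18j + 7) + 4, so n² ≡ 4 (mod 11).

(⟸) This fails: take n = 2. Then 2² = 4 ≡ 4 (mod 11), yet 2 ≡ 2 (mod 11), not 9.

The forward direction holds; the converse fails.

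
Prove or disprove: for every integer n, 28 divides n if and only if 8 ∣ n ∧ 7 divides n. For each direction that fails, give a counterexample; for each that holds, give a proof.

(⟸) Suppose 8 ∣ n and 7 ∣ n. Any common multiple of 8 and 7 is a multiple of their lcm; here gcd(8, 7) = 1, so lcm(8, 7) = 8·7 = 56, so 56 ∣ n. Since 28 ∣ 56, it follows that 28 ∣ n.

(⟹) This fails: take n = 28. Certainly 28 ∣ 28, but 8 ∤ 28.

The forward direction fails; the converse holds.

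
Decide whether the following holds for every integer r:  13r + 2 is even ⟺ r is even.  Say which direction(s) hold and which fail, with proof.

(→) Suppose 13r + 2 is even. Since 13 is odd, 13r and r have the same parity, so 13r + 2 ≡ r + 2 (mod 2). As 2 is even, 13r + 2 is even exactly when r is even. Thus r is even.

(←) Conversely, suppose r is even; write r = 2j. Then 13r + 2 = 13·(2j) + 2 = 2·13j + 2, which is even.

Both implications hold.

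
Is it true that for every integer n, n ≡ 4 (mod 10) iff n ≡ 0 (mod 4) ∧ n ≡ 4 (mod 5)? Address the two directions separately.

The forward direction fails; the converse holds.

(⇐) If n ≡ 0 (mod 4) and n ≡ 4 (mod 5), then by the Chinese remainder theorem n ≡ 4 (mod 20). Since 4 ≡ 4 (mod 10) and 10 ∣ 20, we get n ≡ 4 (mod 10).

(⇒) This fails: n = 14 gives 14 ≡ 4 (mod 10) but 14 ≡ 2 (mod 4), so the conjunction on the right does not hold.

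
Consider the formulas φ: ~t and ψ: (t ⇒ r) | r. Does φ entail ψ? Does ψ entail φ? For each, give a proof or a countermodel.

Forward direction. Assume the antecedent. If r is true, (t ⇒ r) | r reduces to true regardless of the other variables. If r is false, the antecedent forces (r = F, t = F), and (t ⇒ r) | r holds there. Either way (t ⇒ r) | r holds.

Converse. This fails. Under r = T, t = T, the left side is false but the right side is true.

(⇒) holds; (⇐) fails.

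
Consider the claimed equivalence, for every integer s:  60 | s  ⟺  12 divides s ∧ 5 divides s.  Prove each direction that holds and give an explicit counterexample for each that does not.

[⇐] Suppose 12 ∣ s and 5 ∣ s. Any common multiple of 12 and 5 is a multiple of their lcm; here gcd(12, 5) = 1, so lcm(12, 5) = 12·5 = 60, so 60 ∣ s.

[⇒] If 60 ∣ s, write s = 60q. Since 60 = 5·12, s = 12·(5q), so 12 ∣ s; and since 60 = 12·5, s = 5·(12q), so 5 ∣ s.

The biconditional holds.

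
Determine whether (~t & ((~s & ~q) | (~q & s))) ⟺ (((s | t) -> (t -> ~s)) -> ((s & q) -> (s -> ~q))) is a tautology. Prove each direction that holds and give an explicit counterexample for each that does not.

Only the forward implication holds.

(⇒) Assume the antecedent. If q is true, the antecedent cannot hold. If q is false, the consequent reduces to true regardless of the other variables. Either way the consequent holds.

(⇐) This fails. Under q = T, t = F, s = F, the left side is false but the right side is true.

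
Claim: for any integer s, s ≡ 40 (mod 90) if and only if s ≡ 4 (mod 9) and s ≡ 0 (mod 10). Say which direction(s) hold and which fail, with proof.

Equivalent; both directions hold.

(⇒) Suppose s ≡ 40 (mod 90); write s = 90j + 40. Since 9 ∣ 90, reducing mod 9 gives s ≡ 40 ≡ 4 (mod 9); since 10 ∣ 90, reducing mod 10 gives s ≡ 40 ≡ 0 (mod 10).

(⇐) Conversely, if s ≡ 4 (mod 9) and s ≡ 0 (mod 10), then by the Chinese remainder theorem s ≡ 40 (mod 90). This is exactly s ≡ 40 (mod 90).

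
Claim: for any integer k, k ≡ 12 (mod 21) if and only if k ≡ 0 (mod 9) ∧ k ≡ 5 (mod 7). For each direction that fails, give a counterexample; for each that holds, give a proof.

Forward direction. This fails: k = 33 gives 33 ≡ 12 (mod 21) but 33 ≡ 6 (mod 9), so the conjunction on the right does not hold.

Converse. If k ≡ 0 (mod 9) and k ≡ 5 (mod 7), then by the Chinese remainder theorem k ≡ 54 (mod 63). Since 54 ≡ 12 (mod 21) and 21 ∣ 63, we get k ≡ 12 (mod 21).

Only the converse holds.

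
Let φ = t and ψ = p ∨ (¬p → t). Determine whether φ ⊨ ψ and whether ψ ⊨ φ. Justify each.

(⇒) Assume the antecedent. If p is true, p ∨ (¬p → t) reduces to true regardless of the other variables. If p is false, the antecedent forces (p = F, t = T), and p ∨ (¬p → t) holds there. Either way p ∨ (¬p → t) holds.

(⇐) This fails. Under p = T, t = F, the left side is false but the right side is true.

(⇒) holds; (⇐) fails.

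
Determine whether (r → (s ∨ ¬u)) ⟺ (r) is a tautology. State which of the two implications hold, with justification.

Both directions fail.

(⟹) This fails. Under s = F, r = F, u = F, the left side is true but the right side is false.

(⟸) This fails. Under s = F, r = T, u = T, the left side is false but the right side is true.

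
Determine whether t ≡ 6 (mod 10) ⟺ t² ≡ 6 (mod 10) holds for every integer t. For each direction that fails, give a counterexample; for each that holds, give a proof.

The forward direction holds; the converse fails.

(⟹) Suppose t ≡ 6 (mod 10). Write t = 10j + 6. Then (10j + 6)² = 100j² + 120j + 36 = 10(10j² + 12j + 3) + 6, so t² ≡ 6 (mod 10).

(⟸) This fails: take t = 4. Then 4² = 16 ≡ 6 (mod 10), yet 4 ≡ 4 (mod 10), not 6.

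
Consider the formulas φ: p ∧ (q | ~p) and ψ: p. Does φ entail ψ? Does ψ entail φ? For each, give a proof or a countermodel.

Forward direction. Assume the antecedent. If p is true, p reduces to true regardless of the other variables. If p is false, the antecedent cannot hold. Either way p holds.

Converse. This fails. Under p = T, q = F, the left side is false but the right side is true.

Only the forward direction holds.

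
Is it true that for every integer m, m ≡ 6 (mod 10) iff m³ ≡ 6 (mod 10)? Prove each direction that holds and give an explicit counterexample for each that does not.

(→) Suppose m ≡ 6 (mod 10). Write m = 10j + 6. Then (10j + 6)³ = 1000j³ + 1800j² + 1080j + 216 = 10(100j³ + 180j² + 108j + 21) + 6, so m³ ≡ 6 (mod 10).

(←) For the converse, argue contrapositively. If m ≢ 6 (mod 10), then m is congruent to one of 0, 1, 2, 3, 4, 5, 7, 8, 9 modulo 10, and these give m³ ≡ 0, 1, 8, 7, 4, 5, 3, 2, 9 respectively — never 6.

Both directions hold; the statement is true.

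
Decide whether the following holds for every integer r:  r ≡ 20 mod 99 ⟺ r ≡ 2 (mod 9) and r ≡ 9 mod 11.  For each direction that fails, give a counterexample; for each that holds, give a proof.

Equivalent; both directions hold.

(⟹) Suppose r ≡ 20 (mod 99); write r = 99j + 20. Since 9 ∣ 99, reducing mod 9 gives r ≡ 20 ≡ 2 (mod 9); since 11 ∣ 99, reducing mod 11 gives r ≡ 20 ≡ 9 (mod 11).

(⟸) Conversely, if r ≡ 2 (mod 9) and r ≡ 9 (mod 11), then by the Chinese remainder theorem r ≡ 20 (mod 99). This is exactly r ≡ 20 (mod 99).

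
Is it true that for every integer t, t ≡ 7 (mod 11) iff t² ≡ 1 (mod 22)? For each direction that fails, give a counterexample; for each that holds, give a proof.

(⟹) This fails: take t = 7. Then 7 ≡ 7 (mod 11), but 7² = 49 ≡ 5 (mod 22), not 1.

(⟸) This fails: take t = 1. Then 1² = 1 ≡ 1 (mod 22), yet 1 ≡ 1 (mod 11), not 7.

Neither implication holds.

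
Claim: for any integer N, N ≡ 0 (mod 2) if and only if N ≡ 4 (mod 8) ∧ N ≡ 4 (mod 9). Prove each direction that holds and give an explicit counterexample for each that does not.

(⇐) If N ≡ 4 (mod 8) and N ≡ 4 (mod 9), then by the Chinese remainder theorem N ≡ 4 (mod 72). Since 4 ≡ 0 (mod 2) and 2 ∣ 72, we get N ≡ 0 (mod 2).

(⇒) This fails: N = 0 gives 0 ≡ 0 (mod 2) but 0 ≡ 0 (mod 8), so the conjunction on the right does not hold.

(⇒) fails; (⇐) holds.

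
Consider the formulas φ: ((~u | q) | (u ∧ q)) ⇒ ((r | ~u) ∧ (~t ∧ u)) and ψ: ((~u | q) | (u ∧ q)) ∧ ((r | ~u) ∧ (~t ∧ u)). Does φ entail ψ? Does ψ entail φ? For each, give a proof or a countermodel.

Not equivalent: only (⇐) holds.

(⟹) This fails. Under u = T, q = F, r = F, t = F, the left side is true but the right side is false.

(⟸) Assume the antecedent. If u is true, the antecedent forces (u = T, q = T, r = T, t = F), and the consequent holds there. If u is false, the antecedent cannot hold. Either way the consequent holds.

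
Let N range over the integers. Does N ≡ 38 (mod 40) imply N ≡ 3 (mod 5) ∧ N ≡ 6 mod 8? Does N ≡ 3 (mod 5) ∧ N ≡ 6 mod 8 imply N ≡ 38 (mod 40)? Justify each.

Equivalent; both directions hold.

[⇐] If N ≡ 3 (mod 5) and N ≡ 6 (mod 8), then by the Chinese remainder theorem N ≡ 38 (mod 40). This is exactly N ≡ 38 (mod 40).

[⇒] Suppose N ≡ 38 (mod 40); write N = 40j + 38. Since 5 ∣ 40, reducing mod 5 gives N ≡ 38 ≡ 3 (mod 5); since 8 ∣ 40, reducing mod 8 gives N ≡ 38 ≡ 6 (mod 8).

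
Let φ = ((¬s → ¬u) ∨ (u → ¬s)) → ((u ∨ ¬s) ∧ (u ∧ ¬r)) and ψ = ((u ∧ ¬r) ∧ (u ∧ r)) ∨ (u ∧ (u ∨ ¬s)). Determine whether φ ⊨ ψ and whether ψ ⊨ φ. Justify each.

(⇒) holds; (⇐) fails.

(⟹) Assume the antecedent. If r is true, the antecedent cannot hold. If r is false, the antecedent forces (r = F, s = F, u = T) or (r = F, s = T, u = T), and the consequent holds there. Either way the consequent holds.

(⟸) This fails. Under r = T, s = F, u = T, the left side is false but the right side is true.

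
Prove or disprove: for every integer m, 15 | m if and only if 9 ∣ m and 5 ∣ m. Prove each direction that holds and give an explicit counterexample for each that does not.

[⇐] Suppose 9 ∣ m and 5 ∣ m. Any common multiple of 9 and 5 is a multiple of their lcm; here gcd(9, 5) = 1, so lcm(9, 5) = 9·5 = 45, so 45 ∣ m. Since 15 ∣ 45, it follows that 15 ∣ m.

[⇒] This fails: take m = 15. Certainly 15 ∣ 15, but 9 ∤ 15.

Only the reverse direction holds.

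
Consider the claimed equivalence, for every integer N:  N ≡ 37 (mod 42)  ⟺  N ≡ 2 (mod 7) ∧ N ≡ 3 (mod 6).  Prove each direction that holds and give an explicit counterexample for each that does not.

(⇒) This fails: N = 37 gives 37 ≡ 37 (mod 42) but 37 ≡ 1 (mod 6), so the conjunction on the right does not hold.

(⇐) This fails: N = 9 satisfies both congruences on the right (9 ≡ 2 mod 7 and 9 ≡ 3 mod 6) yet 9 ≡ 9 (mod 42), not 37.

Neither implication holds.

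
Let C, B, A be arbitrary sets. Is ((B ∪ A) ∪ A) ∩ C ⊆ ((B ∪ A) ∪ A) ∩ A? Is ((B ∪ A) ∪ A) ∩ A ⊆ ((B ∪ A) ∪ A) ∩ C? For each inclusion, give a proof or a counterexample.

Both inclusions fail.

(⊆) This inclusion fails. Take C = {1}, B = {1}, A = ∅; then 1 ∈ ((B ∪ A) ∪ A) ∩ C but 1 ∉ ((B ∪ A) ∪ A) ∩ A.

(⊇) This inclusion fails. Take C = ∅, B = ∅, A = {1}; then 1 ∈ ((B ∪ A) ∪ A) ∩ A but 1 ∉ ((B ∪ A) ∪ A) ∩ C.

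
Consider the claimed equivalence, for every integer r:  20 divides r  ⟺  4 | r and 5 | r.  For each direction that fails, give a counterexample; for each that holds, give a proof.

Forward direction. If 20 ∣ r, write r = 20q. Since 20 = 5·4, r = 4·(5q), so 4 ∣ r; and since 20 = 4·5, r = 5·(4q), so 5 ∣ r.

Converse. Suppose 4 ∣ r and 5 ∣ r. Any common multiple of 4 and 5 is a multiple of their lcm; here gcd(4, 5) = 1, so lcm(4, 5) = 4·5 = 20, so 20 ∣ r.

Both directions hold.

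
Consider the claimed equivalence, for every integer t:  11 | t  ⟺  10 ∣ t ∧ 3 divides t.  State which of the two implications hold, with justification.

(⟹) This fails: take t = 11. Certainly 11 ∣ 11, but 10 ∤ 11.

(⟸) This fails: take t = 30. Both 10 ∣ 30 and 3 ∣ 30, yet 30 is not a multiple of 11 (since 30 = 2·11 + 8), so 11 ∤ 30.

Both directions fail.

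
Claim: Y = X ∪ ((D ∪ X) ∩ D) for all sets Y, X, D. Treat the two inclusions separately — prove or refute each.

Both inclusions fail.

(⟹) This inclusion fails. Take Y = {1}, X = ∅, D = ∅; then 1 ∈ Y but 1 ∉ X ∪ ((D ∪ X) ∩ D).

(⟸) This inclusion fails. Take Y = ∅, X = {1}, D = ∅; then 1 ∈ X ∪ ((D ∪ X) ∩ D) but 1 ∉ Y.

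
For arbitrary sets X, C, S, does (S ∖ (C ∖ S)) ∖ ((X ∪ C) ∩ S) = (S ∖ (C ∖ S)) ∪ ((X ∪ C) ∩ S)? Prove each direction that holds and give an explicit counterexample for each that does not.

Forward inclusion. Let x ∈ (S ∖ (C ∖ S)) ∖ ((X ∪ C) ∩ S). Then x ∈ S and x ∉ X, C, from which x ∈ (S ∖ (C ∖ S)) ∪ ((X ∪ C) ∩ S).

Reverse inclusion. This inclusion fails. Take X = {1}, C = ∅, S = {1}; then 1 ∈ (S ∖ (C ∖ S)) ∪ ((X ∪ C) ∩ S) but 1 ∉ (S ∖ (C ∖ S)) ∖ ((X ∪ C) ∩ S).

(⊆) holds; (⊇) fails.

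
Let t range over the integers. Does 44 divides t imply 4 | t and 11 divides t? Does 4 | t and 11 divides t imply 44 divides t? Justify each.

(⟹) If 44 ∣ t, write t = 44q. Since 44 = 11·4, t = 4·(11q), so 4 ∣ t; and since 44 = 4·11, t = 11·(4q), so 11 ∣ t.

(⟸) Suppose 4 ∣ t and 11 ∣ t. Any common multiple of 4 and 11 is a multiple of their lcm; here gcd(4, 11) = 1, so lcm(4, 11) = 4·11 = 44, so 44 ∣ t.

Equivalent; both directions hold.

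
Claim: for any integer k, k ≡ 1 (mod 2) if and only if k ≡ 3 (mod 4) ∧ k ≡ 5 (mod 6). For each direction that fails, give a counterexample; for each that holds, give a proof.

(←) If k ≡ 3 (mod 4) and k ≡ 5 (mod 6), then by the Chinese remainder theorem k ≡ 11 (mod 12). Since 11 ≡ 1 (mod 2) and 2 ∣ 12, we get k ≡ 1 (mod 2).

(→) This fails: k = 1 gives 1 ≡ 1 (mod 2) but 1 ≡ 1 (mod 4), so the conjunction on the right does not hold.

Only the reverse direction holds.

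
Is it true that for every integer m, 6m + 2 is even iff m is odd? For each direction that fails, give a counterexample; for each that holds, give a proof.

[⇒] This fails: take m = 4. Then 6m + 2 = 26, which is even, yet m = 4 is even, not odd.

[⇐] Suppose m is odd. Since 6 is even, 6m is even for every m, so 6m + 2 has the same parity as 2, which is even. Hence 6m + 2 is even.

The forward direction fails; the converse holds.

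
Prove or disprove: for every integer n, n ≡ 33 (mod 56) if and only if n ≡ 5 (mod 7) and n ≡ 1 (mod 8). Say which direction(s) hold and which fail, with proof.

(→) Suppose n ≡ 33 (mod 56); write n = 56j + 33. Since 7 ∣ 56, reducing mod 7 gives n ≡ 33 ≡ 5 (mod 7); since 8 ∣ 56, reducing mod 8 gives n ≡ 33 ≡ 1 (mod 8).

(←) Conversely, if n ≡ 5 (mod 7) and n ≡ 1 (mod 8), then by the Chinese remainder theorem n ≡ 33 (mod 56). This is exactly n ≡ 33 (mod 56).

The biconditional holds.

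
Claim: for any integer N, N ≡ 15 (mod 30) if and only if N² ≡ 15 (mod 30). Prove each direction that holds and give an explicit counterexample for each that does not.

(→) Suppose N ≡ 15 (mod 30). Write N = 30j + 15. Then (30j + 15)² = 900j² + 900j + 225 = 30(30j² + 30j + 7) + 15, so N² ≡ 15 (mod 30).

(←) Conversely, suppose N² ≡ 15 (mod 30). The only residue r in {0, …, 29} with r² ≡ 15 (mod 30) is r = 15, so N ≡ 15 (mod 30).

Both directions hold.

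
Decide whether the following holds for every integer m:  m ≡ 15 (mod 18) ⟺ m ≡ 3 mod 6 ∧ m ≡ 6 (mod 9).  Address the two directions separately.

(⟹) Suppose m ≡ 15 (mod 18); write m = 18j + 15. Since 6 ∣ 18, reducing mod 6 gives m ≡ 15 ≡ 3 (mod 6); since 9 ∣ 18, reducing mod 9 gives m ≡ 15 ≡ 6 (mod 9).

(⟸) Conversely, if m ≡ 3 (mod 6) and m ≡ 6 (mod 9), then by the Chinese remainder theorem m ≡ 15 (mod 18). This is exactly m ≡ 15 (mod 18).

The biconditional holds.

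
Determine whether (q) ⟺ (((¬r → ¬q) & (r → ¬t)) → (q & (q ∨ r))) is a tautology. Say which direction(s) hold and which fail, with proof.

Only the forward implication holds.

Forward direction. Assume the antecedent. If t is true, the antecedent forces (t = T, q = T, r = F) or (t = T, q = T, r = T), and the consequent holds there. If t is false, the antecedent forces (t = F, q = T, r = F) or (t = F, q = T, r = T), and the consequent holds there. Either way the consequent holds.

Converse. This fails. Under t = T, q = F, r = T, the left side is false but the right side is true.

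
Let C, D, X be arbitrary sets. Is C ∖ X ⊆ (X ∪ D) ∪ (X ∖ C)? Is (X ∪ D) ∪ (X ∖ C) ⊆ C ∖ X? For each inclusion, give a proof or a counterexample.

Forward inclusion. This inclusion fails. Take C = {1}, D = ∅, X = ∅; then 1 ∈ C ∖ X but 1 ∉ (X ∪ D) ∪ (X ∖ C).

Reverse inclusion. This inclusion fails. Take C = ∅, D = {1}, X = ∅; then 1 ∈ (X ∪ D) ∪ (X ∖ C) but 1 ∉ C ∖ X.

Neither inclusion holds.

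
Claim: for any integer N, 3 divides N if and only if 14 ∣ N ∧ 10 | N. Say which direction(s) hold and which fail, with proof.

Neither direction holds.

(⟹) This fails: take N = 3. Certainly 3 ∣ 3, but 14 ∤ 3.

(⟸) This fails: take N = 70. Both 14 ∣ 70 and 10 ∣ 70, yet 70 is not a multiple of 3 (since 70 = 23·3 + 1), so 3 ∤ 70.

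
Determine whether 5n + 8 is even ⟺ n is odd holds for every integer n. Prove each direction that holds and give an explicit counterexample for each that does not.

(⇒) This fails: n = 0 gives 5n + 8 = 8, which is even, but 0 is even, not odd.

(⇐) This also fails: n = 3 is odd, but 5n + 8 = 23 is odd, not even.

(⇒) fails and (⇐) fails.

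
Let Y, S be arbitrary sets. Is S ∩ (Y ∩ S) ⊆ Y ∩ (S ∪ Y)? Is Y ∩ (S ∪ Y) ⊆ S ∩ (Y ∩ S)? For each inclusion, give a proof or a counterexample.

Forward inclusion. Let x ∈ S ∩ (Y ∩ S). Then x ∈ Y ∩ S, from which x ∈ Y ∩ (S ∪ Y).

Reverse inclusion. This inclusion fails. Take Y = {1}, S = ∅; then 1 ∈ Y ∩ (S ∪ Y) but 1 ∉ S ∩ (Y ∩ S).

The sets are not equal: only the forward inclusion holds.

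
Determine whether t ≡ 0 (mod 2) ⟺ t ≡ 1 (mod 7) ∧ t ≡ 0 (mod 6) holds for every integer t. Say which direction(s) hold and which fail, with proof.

The forward direction fails; the converse holds.

(←) If t ≡ 1 (mod 7) and t ≡ 0 (mod 6), then by the Chinese remainder theorem t ≡ 36 (mod 42). Since 36 ≡ 0 (mod 2) and 2 ∣ 42, we get t ≡ 0 (mod 2).

(→) This fails: t = 0 gives 0 ≡ 0 (mod 2) but 0 ≡ 0 (mod 7), so the conjunction on the right does not hold.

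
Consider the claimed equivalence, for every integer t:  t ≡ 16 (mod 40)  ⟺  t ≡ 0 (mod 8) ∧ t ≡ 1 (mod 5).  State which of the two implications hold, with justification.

Both directions hold.

(⇒) Suppose t ≡ 16 (mod 40); write t = 40j + 16. Since 8 ∣ 40, reducing mod 8 gives t ≡ 16 ≡ 0 (mod 8); since 5 ∣ 40, reducing mod 5 gives t ≡ 16 ≡ 1 (mod 5).

(⇐) Conversely, if t ≡ 0 (mod 8) and t ≡ 1 (mod 5), then by the Chinese remainder theorem t ≡ 16 (mod 40). This is exactly t ≡ 16 (mod 40).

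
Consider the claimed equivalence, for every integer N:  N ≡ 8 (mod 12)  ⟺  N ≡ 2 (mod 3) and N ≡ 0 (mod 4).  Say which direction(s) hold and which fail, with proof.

(⇒) Suppose N ≡ 8 (mod 12); write N = 12j + 8. Since 3 ∣ 12, reducing mod 3 gives N ≡ 8 ≡ 2 (mod 3); since 4 ∣ 12, reducing mod 4 gives N ≡ 8 ≡ 0 (mod 4).

(⇐) Conversely, if N ≡ 2 (mod 3) and N ≡ 0 (mod 4), then by the Chinese remainder theorem N ≡ 8 (mod 12). This is exactly N ≡ 8 (mod 12).

Both directions hold.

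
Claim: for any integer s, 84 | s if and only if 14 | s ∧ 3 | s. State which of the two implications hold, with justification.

Forward direction. If 84 ∣ s, write s = 84q. Since 84 = 6·14, s = 14·(6q), so 14 ∣ s; and since 84 = 28·3, s = 3·(28q), so 3 ∣ s.

Converse. This fails: take s = 42. Both 14 ∣ 42 and 3 ∣ 42, yet 42 is not a multiple of 84 (since 42 = 0·84 + 42), so 84 ∤ 42.

The forward direction holds; the converse fails.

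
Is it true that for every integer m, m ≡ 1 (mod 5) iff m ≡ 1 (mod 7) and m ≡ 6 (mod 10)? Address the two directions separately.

Only the converse holds.

(⟹) This fails: m = 1 gives 1 ≡ 1 (mod 5) but 1 ≡ 1 (mod 10), so the conjunction on the right does not hold.

(⟸) Conversely, if m ≡ 1 (mod 7) and m ≡ 6 (mod 10), then by the Chinese remainder theorem m ≡ 36 (mod 70). Since 36 ≡ 1 (mod 5) and 5 ∣ 70, we get m ≡ 1 (mod 5).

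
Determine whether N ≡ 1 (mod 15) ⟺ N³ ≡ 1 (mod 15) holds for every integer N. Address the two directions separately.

Both directions hold; the statement is true.

(⇐) Suppose N³ ≡ 1 (mod 15). The only residue r in {0, …, 14} with r³ ≡ 1 (mod 15) is r = 1, so N ≡ 1 (mod 15).

(⇒) Suppose N ≡ 1 (mod 15). Write N = 15j + 1. Then (15j + 1)³ = 3375j³ + 675j² + 45j + 1 = 15(225j³ + 45j² + 3j) + 1, so N³ ≡ 1 (mod 15).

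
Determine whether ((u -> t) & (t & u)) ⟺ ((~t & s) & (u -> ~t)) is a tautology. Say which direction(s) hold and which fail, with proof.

(→) This fails. Under s = F, t = T, u = T, the left side is true but the right side is false.

(←) This fails. Under s = T, t = F, u = F, the left side is false but the right side is true.

Neither implication holds.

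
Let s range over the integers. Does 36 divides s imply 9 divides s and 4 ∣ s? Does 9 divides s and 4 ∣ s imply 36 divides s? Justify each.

Both directions hold; the statement is true.

Forward direction. If 36 ∣ s, write s = 36q. Since 36 = 4·9, s = 9·(4q), so 9 ∣ s; and since 36 = 9·4, s = 4·(9q), so 4 ∣ s.

Converse. Suppose 9 ∣ s and 4 ∣ s. Any common multiple of 9 and 4 is a multiple of their lcm; here gcd(9, 4) = 1, so lcm(9, 4) = 9·4 = 36, so 36 ∣ s.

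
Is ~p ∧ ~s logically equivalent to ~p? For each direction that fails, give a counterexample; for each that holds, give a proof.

[⇐] This fails. Under s = T, p = F, the left side is false but the right side is true.

[⇒] Assume the antecedent. If s is true, the antecedent cannot hold. If s is false, the antecedent forces (s = F, p = F), and ~p holds there. Either way ~p holds.

Only the forward implication holds.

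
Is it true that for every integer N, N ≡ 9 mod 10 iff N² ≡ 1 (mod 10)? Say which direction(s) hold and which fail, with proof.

(→) Suppose N ≡ 9 mod 10. Write N = 10j + 9. Then (10j + 9)² = 100j² + 180j + 81 = 10(10j² + 18j + 8) + 1, so N² ≡ 1 (mod 10).

(←) This fails: take N = 1. Then 1² = 1 ≡ 1 (mod 10), yet 1 ≡ 1 (mod 10), not 9.

Not equivalent: only (⇒) holds.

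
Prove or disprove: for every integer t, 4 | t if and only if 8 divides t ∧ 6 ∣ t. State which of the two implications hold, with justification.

(⇒) This fails: take t = 4. Certainly 4 ∣ 4, but 8 ∤ 4.

(⇐) Suppose 8 ∣ t and 6 ∣ t. Any common multiple of 8 and 6 is a multiple of their lcm; here lcm(8, 6) = 8·6/gcd(8, 6) = 48/2 = 24, so 24 ∣ t. Since 4 ∣ 24, it follows that 4 ∣ t.

(⇒) fails; (⇐) holds.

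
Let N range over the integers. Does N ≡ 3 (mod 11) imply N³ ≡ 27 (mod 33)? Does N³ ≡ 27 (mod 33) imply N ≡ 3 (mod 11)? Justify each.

The forward direction fails; the converse holds.

[⇒] This fails: take N = 14. Then 14 ≡ 3 (mod 11), but 14³ = 2744 ≡ 5 (mod 33), not 27.

[⇐] Conversely, the residues r modulo 33 with r³ ≡ 27 (mod 33) are exactly {3}, and each is ≡ 3 (mod 11).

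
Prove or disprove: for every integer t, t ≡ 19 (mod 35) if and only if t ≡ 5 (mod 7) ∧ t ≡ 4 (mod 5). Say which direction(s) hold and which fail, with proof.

(⇒) Suppose t ≡ 19 (mod 35); write t = 35j + 19. Since 7 ∣ 35, reducing mod 7 gives t ≡ 19 ≡ 5 (mod 7); since 5 ∣ 35, reducing mod 5 gives t ≡ 19 ≡ 4 (mod 5).

(⇐) Conversely, if t ≡ 5 (mod 7) and t ≡ 4 (mod 5), then by the Chinese remainder theorem t ≡ 19 (mod 35). This is exactly t ≡ 19 (mod 35).

Both directions hold; the statement is true.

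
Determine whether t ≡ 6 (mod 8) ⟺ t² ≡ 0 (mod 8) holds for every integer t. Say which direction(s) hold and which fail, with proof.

Forward direction. This fails: take t = 6. Then 6 ≡ 6 (mod 8), but 6² = 36 ≡ 4 (mod 8), not 0.

Converse. This fails: take t = 0. Then 0² = 0 ≡ 0 (mod 8), yet 0 ≡ 0 (mod 8), not 6.

Neither implication holds.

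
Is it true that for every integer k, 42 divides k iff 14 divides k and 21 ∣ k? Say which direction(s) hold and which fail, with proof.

Forward direction. If 42 ∣ k, write k = 42q. Since 42 = 3·14, k = 14·(3q), so 14 ∣ k; and since 42 = 2·21, k = 21·(2q), so 21 ∣ k.

Converse. Suppose 14 ∣ k and 21 ∣ k. Any common multiple of 14 and 21 is a multiple of their lcm; here lcm(14, 21) = 14·21/gcd(14, 21) = 294/7 = 42, so 42 ∣ k.

Both directions hold.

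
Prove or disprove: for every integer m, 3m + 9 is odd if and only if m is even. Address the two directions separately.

The biconditional holds.

Forward direction. Suppose 3m + 9 is odd. Since 3 is odd, 3m and m have the same parity, so 3m + 9 ≡ m + 9 (mod 2). As 9 is odd, 3m + 9 is odd exactly when m is even. Thus m is even.

Converse. Suppose m is even; write m = 2j. Then 3m + 9 = 3·(2j) + 9 = 2·3j + 9, which is odd.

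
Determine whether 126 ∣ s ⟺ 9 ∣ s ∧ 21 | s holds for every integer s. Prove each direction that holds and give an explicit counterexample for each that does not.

Not equivalent: only (⇒) holds.

[⇐] This fails: take s = 63. Both 9 ∣ 63 and 21 ∣ 63, yet 63 is not a multiple of 126 (since 63 = 0·126 + 63), so 126 ∤ 63.

[⇒] If 126 ∣ s, write s = 126q. Since 126 = 14·9, s = 9·(14q), so 9 ∣ s; and since 126 = 6·21, s = 21·(6q), so 21 ∣ s.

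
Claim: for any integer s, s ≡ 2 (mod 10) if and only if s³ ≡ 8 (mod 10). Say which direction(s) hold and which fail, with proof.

Both directions hold.

(→) Suppose s ≡ 2 (mod 10). Write s = 10j + 2. Then (10j + 2)³ = 1000j³ + 600j² + 120j + 8 = 10(100j³ + 60j² + 12j) + 8, so s³ ≡ 8 (mod 10).

(←) Conversely, suppose s³ ≡ 8 (mod 10). The only residue r in {0, …, 9} with r³ ≡ 8 (mod 10) is r = 2, so s ≡ 2 (mod 10).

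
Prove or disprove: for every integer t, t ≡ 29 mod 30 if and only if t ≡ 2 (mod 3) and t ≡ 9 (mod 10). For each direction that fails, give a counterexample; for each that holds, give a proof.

The biconditional holds.

(⇒) Suppose t ≡ 29 (mod 30); write t = 30j + 29. Since 3 ∣ 30, reducing mod 3 gives t ≡ 29 ≡ 2 (mod 3); since 10 ∣ 30, reducing mod 10 gives t ≡ 29 ≡ 9 (mod 10).

(⇐) Conversely, if t ≡ 2 (mod 3) and t ≡ 9 (mod 10), then by the Chinese remainder theorem t ≡ 29 (mod 30). This is exactly t ≡ 29 (mod 30).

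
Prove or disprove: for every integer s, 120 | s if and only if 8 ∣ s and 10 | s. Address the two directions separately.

[⇒] If 120 ∣ s, write s = 120q. Since 120 = 15·8, s = 8·(15q), so 8 ∣ s; and since 120 = 12·10, s = 10·(12q), so 10 ∣ s.

[⇐] This fails: take s = 40. Both 8 ∣ 40 and 10 ∣ 40, yet 40 is not a multiple of 120 (since 40 = 0·120 + 40), so 120 ∤ 40.

(⇒) holds; (⇐) fails.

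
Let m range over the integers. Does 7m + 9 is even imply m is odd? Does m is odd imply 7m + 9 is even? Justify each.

The biconditional holds.

Converse. Suppose m is odd; write m = 2j + 1. Then 7m + 9 = 7·(2j + 1) + 9 = 2·7j + 16, which is even.

Forward direction. Suppose 7m + 9 is even. Since 7 is odd, 7m and m have the same parity, so 7m + 9 ≡ m + 9 (mod 2). As 9 is odd, 7m + 9 is even exactly when m is odd. Thus m is odd.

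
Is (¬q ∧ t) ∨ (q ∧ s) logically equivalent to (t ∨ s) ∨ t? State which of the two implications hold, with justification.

Only the forward direction holds.

(⇒) Assume the antecedent. If s is true, (t ∨ s) ∨ t reduces to true regardless of the other variables. If s is false, the antecedent forces (s = F, q = F, t = T), and (t ∨ s) ∨ t holds there. Either way (t ∨ s) ∨ t holds.

(⇐) This fails. Under s = T, q = F, t = F, the left side is false but the right side is true.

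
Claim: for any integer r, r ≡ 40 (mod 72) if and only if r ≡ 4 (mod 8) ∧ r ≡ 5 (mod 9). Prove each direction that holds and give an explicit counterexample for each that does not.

Both directions fail.

(⇒) This fails: r = 40 gives 40 ≡ 40 (mod 72) but 40 ≡ 0 (mod 8), so the conjunction on the right does not hold.

(⇐) This fails: r = 68 satisfies both congruences on the right (68 ≡ 4 mod 8 and 68 ≡ 5 mod 9) yet 68 ≡ 68 (mod 72), not 40.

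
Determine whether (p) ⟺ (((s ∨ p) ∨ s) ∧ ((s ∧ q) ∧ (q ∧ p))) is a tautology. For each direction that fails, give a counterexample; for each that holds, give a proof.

(⇒) This fails. Under q = F, s = F, p = T, the left side is true but the right side is false.

(⇐) Assume the antecedent. If q is true, the antecedent forces (q = T, s = T, p = T), and p holds there. If q is false, the antecedent cannot hold. Either way p holds.

Not equivalent: only (⇐) holds.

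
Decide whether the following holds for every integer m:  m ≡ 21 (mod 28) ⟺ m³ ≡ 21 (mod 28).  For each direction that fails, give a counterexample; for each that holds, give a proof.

Equivalent; both directions hold.

Forward direction. Suppose m ≡ 21 (mod 28). Write m = 28j + 21. Then (28j + 21)³ = 21952j³ + 49392j² + 37044j + 9261 = 28(784j³ + 1764j² + 1323j + 330) + 21, so m³ ≡ 21 (mod 28).

Converse. Suppose m³ ≡ 21 (mod 28). The only residue r in {0, …, 27} with r³ ≡ 21 (mod 28) is r = 21, so m ≡ 21 (mod 28).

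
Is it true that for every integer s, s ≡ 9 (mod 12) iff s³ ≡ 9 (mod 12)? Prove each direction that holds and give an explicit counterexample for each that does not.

Both implications hold.

(⟹) Suppose s ≡ 9 (mod 12). Write s = 12j + 9. Then (12j + 9)³ = 1728j³ + 3888j² + 2916j + 729 = 12(144j³ + 324j² + 243j + 60) + 9, so s³ ≡ 9 (mod 12).

(⟸) Conversely, suppose s³ ≡ 9 (mod 12). The only residue r in {0, …, 11} with r³ ≡ 9 (mod 12) is r = 9, so s ≡ 9 (mod 12).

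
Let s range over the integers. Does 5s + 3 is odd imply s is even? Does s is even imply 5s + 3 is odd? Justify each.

Equivalent; both directions hold.

(←) Suppose s is even; write s = 2j. Then 5s + 3 = 5·(2j) + 3 = 2·5j + 3, which is odd.

(→) Suppose 5s + 3 is odd. Since 5 is odd, 5s and s have the same parity, so 5s + 3 ≡ s + 3 (mod 2). As 3 is odd, 5s + 3 is odd exactly when s is even. Thus s is even.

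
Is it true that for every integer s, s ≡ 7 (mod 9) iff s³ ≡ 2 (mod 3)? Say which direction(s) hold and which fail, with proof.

Neither direction holds.

[⇒] This fails: take s = 7. Then 7 ≡ 7 (mod 9), but 7³ = 343 ≡ 1 (mod 3), not 2.

[⇐] This fails: take s = 2. Then 2³ = 8 ≡ 2 (mod 3), yet 2 ≡ 2 (mod 9), not 7.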